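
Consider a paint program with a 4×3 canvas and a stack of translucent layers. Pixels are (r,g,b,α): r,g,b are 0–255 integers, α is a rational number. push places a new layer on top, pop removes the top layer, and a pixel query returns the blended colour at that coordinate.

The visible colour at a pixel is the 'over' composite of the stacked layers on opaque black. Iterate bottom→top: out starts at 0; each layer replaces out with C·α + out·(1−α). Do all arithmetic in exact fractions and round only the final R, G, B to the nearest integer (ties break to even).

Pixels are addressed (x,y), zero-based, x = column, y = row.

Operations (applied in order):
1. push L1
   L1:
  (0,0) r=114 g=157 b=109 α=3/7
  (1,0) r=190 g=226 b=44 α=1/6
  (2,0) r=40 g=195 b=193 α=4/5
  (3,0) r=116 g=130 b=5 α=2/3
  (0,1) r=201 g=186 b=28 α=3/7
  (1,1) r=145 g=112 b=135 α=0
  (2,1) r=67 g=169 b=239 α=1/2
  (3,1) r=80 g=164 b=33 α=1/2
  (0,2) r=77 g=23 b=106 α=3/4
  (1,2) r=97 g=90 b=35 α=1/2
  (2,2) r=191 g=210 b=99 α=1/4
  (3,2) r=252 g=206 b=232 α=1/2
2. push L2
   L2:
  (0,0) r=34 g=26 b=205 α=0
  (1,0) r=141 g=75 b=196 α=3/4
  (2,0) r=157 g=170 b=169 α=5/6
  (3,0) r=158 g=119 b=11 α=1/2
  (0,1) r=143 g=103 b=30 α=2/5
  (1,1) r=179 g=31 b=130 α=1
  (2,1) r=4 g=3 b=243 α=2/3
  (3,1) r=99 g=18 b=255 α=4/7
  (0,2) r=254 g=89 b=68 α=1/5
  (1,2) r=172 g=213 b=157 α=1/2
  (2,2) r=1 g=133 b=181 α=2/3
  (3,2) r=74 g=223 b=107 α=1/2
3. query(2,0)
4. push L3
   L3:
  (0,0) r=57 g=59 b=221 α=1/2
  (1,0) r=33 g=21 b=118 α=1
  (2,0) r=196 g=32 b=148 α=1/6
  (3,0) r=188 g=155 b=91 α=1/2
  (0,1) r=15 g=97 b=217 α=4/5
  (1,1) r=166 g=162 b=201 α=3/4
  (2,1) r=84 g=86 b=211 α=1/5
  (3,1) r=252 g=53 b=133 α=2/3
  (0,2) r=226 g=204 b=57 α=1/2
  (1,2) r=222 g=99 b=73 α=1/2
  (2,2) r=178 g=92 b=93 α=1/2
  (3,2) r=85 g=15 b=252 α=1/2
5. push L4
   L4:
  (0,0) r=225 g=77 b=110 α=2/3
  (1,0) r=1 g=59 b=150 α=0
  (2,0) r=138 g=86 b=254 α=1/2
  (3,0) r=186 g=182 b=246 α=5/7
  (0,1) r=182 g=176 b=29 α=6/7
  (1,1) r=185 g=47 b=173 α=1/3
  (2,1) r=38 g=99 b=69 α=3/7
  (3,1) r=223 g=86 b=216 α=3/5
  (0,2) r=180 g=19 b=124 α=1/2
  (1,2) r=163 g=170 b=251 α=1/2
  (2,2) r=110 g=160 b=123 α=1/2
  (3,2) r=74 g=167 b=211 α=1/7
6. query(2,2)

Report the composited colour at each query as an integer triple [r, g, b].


query (2,0) [L1,L2] — begin 0,0,0
L1 α=4/5: [32, 156, 772/5]
L2 α=5/6: [817/6, 503/3, 4997/30]
= [136, 168, 167]

query (2,2) [L1,L2,L3,L4] — begin 0,0,0
L1 α=1/4: [191/4, 105/2, 99/4]
L2 α=2/3: [199/12, 637/6, 1547/12]
L3 α=1/2: [2335/24, 1189/12, 2663/24]
L4 α=1/2: [4975/48, 3109/24, 5615/48]
rounded: [104, 130, 117]


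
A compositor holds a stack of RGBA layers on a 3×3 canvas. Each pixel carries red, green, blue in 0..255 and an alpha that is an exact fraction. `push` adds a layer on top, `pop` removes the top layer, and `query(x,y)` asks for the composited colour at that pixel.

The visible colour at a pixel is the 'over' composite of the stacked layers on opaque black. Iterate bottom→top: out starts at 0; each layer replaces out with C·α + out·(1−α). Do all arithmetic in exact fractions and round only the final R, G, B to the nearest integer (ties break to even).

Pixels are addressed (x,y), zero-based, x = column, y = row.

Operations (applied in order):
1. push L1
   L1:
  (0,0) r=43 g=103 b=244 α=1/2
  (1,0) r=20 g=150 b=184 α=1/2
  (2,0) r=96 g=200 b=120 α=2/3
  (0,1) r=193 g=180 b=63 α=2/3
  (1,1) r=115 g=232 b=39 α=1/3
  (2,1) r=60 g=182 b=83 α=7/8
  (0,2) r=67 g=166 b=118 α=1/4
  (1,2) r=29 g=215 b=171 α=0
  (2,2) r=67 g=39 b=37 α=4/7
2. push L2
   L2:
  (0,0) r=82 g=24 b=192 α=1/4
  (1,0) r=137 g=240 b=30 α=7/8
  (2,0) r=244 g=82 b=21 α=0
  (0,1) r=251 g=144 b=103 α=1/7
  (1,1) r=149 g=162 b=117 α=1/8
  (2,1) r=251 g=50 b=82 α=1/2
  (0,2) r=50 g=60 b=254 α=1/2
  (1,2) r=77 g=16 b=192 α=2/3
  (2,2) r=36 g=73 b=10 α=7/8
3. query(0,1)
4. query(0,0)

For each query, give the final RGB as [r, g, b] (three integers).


query (0,1) [L1,L2] — begin 0,0,0
+L1 (α=2/3) → [386/3, 120, 42]
+L2 (α=1/7) → [1023/7, 864/7, 355/7]
= [146, 123, 51]

(0,0) stack=L1,L2; from [0,0,0]:
+L1 (α=1/2) → [43/2, 103/2, 122]
+L2 (α=1/4) → [293/8, 357/8, 279/2]
rounded: [37, 45, 140]


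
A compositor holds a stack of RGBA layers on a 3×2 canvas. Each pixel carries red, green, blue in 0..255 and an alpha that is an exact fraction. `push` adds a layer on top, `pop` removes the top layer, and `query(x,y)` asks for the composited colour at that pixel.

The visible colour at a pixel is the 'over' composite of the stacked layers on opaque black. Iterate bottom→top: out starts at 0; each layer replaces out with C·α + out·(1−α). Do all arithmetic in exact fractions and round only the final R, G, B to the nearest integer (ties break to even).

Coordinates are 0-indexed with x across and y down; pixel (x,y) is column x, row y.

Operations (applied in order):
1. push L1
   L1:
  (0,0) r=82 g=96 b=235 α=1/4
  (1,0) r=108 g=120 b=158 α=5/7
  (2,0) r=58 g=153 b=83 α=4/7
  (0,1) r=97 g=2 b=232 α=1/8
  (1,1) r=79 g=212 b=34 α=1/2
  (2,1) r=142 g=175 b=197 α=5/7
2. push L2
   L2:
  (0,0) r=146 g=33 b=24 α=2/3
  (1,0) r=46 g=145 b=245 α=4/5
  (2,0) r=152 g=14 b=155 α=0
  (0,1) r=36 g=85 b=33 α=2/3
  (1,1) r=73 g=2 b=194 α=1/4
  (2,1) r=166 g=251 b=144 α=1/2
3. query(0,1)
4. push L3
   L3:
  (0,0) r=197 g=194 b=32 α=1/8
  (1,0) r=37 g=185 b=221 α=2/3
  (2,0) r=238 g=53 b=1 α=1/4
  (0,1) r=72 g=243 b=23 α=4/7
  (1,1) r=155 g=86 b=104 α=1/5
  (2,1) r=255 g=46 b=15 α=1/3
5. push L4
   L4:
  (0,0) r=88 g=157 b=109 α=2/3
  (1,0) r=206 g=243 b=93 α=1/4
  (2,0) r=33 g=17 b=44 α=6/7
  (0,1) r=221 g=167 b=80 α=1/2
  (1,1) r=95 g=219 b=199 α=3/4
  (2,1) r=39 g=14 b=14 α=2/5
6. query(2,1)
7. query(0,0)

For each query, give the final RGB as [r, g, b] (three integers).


(0,1) stack=L1,L2; from [0,0,0]:
+L1 (α=1/8) → [97/8, 1/4, 29]
+L2 (α=2/3) → [673/24, 227/4, 95/3]
→ [28, 57, 32]

(2,1) stack=L1,L2,L3,L4; from [0,0,0]:
L1 α=5/7: [710/7, 125, 985/7]
L2 α=1/2: [936/7, 188, 1993/14]
L3 α=1/3: [1219/7, 422/3, 2098/21]
L4 α=2/5: [4203/35, 90, 2294/35]
→ [120, 90, 66]

query (0,0) [L1,L2,L3,L4] — begin 0,0,0
L1 α=1/4: [41/2, 24, 235/4]
L2 α=2/3: [625/6, 30, 427/12]
L3 α=1/8: [5557/48, 101/2, 3373/96]
L4 α=2/3: [14005/144, 243/2, 24301/288]
→ [97, 122, 84]


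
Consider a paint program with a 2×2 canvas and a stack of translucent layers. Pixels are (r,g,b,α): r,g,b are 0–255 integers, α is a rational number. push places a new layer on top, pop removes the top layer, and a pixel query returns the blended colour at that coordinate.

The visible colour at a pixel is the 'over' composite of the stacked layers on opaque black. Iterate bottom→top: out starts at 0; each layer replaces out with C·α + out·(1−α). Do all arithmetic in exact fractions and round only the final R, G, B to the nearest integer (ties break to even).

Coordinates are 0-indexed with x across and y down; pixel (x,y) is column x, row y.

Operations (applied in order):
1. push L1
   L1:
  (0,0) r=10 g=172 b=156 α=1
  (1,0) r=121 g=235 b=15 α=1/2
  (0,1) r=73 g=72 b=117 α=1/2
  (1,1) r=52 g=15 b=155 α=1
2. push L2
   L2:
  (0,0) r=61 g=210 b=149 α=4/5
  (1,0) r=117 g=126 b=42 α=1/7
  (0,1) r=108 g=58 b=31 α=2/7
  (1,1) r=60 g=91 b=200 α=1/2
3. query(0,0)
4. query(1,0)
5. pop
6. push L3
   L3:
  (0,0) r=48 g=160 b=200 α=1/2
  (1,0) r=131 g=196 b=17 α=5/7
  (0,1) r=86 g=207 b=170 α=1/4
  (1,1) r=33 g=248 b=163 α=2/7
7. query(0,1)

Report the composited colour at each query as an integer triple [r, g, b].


query (0,0) [L1,L2] — begin 0,0,0
L1 α=1: [10, 172, 156]
L2 α=4/5: [254/5, 1012/5, 752/5]
→ [51, 202, 150]

at x=1,y=0 over L1,L2:
L1 α=1/2: [121/2, 235/2, 15/2]
L2 α=1/7: [480/7, 831/7, 87/7]
= [69, 119, 12]

at x=0,y=1 over L1,L3:
L1 α=1/2: [73/2, 36, 117/2]
L3 α=1/4: [391/8, 315/4, 691/8]
= [49, 79, 86]


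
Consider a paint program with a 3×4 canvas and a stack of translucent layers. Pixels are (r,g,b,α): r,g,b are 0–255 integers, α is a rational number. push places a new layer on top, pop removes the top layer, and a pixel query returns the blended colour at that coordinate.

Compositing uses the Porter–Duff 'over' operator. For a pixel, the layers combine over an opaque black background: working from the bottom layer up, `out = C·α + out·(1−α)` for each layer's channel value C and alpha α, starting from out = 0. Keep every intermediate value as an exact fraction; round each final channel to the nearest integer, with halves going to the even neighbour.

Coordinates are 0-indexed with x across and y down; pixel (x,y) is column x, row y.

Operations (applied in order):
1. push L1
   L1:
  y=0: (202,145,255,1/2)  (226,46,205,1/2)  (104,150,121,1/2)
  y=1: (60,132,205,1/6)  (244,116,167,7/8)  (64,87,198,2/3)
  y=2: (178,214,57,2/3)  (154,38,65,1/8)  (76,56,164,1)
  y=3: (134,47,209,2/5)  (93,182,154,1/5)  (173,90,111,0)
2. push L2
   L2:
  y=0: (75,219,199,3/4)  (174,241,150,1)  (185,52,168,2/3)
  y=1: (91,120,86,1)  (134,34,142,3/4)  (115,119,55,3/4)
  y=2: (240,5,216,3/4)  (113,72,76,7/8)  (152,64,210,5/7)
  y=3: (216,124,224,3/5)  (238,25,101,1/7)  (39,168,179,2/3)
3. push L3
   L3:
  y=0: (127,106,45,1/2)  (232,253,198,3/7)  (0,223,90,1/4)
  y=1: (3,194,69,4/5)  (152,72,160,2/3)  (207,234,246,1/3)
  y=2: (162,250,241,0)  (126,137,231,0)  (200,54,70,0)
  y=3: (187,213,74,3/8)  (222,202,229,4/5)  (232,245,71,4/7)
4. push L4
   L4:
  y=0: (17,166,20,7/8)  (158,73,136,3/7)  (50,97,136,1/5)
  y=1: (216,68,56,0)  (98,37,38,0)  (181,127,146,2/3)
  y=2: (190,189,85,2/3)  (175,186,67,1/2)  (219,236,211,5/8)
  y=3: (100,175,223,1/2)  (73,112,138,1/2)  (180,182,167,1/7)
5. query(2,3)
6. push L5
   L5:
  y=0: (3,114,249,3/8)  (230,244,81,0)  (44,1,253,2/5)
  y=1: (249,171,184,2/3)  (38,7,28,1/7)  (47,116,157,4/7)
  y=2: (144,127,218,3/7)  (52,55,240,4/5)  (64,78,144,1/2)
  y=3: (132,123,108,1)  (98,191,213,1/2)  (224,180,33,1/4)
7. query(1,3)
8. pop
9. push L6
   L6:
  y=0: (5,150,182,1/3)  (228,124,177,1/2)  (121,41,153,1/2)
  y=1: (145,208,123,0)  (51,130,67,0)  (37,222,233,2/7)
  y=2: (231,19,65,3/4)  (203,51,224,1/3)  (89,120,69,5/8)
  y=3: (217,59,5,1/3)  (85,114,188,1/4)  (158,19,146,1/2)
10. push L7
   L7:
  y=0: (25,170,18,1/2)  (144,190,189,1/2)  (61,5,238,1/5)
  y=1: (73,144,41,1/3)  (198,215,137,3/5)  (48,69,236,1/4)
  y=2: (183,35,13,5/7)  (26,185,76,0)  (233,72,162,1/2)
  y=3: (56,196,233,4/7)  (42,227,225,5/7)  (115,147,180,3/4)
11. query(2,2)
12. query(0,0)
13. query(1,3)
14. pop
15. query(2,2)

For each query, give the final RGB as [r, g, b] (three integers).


query (2,3) [L1,L2,L3,L4] — begin 0,0,0
after L1 α=0: [0, 0, 0]
after L2 α=2/3: [26, 112, 358/3]
after L3 α=4/7: [1006/7, 188, 642/7]
after L4 α=1/7: [7296/49, 1310/7, 5021/49]
= [149, 187, 102]

(1,3) stack=L1,L2,L3,L4,L5; from [0,0,0]:
L1 α=1/5: [93/5, 182/5, 154/5]
L2 α=1/7: [1748/35, 1217/35, 1429/35]
L3 α=4/5: [32828/175, 29497/175, 33489/175]
L4 α=1/2: [45603/350, 49097/350, 57639/350]
L5 α=1/2: [79903/700, 115947/700, 132189/700]
= [114, 166, 189]

at x=2,y=2 over L1,L2,L3,L4,L6,L7:
after L1 α=1: [76, 56, 164]
after L2 α=5/7: [912/7, 432/7, 1378/7]
after L3 α=0: [912/7, 432/7, 1378/7]
after L4 α=5/8: [10401/56, 2389/14, 11519/56]
after L6 α=5/8: [56123/448, 15567/112, 53877/448]
after L7 α=1/2: [160507/896, 23631/224, 126453/896]
rounded: [179, 105, 141]

query (0,0) [L1,L2,L3,L4,L6,L7] — begin 0,0,0
+L1 (α=1/2) → [101, 145/2, 255/2]
+L2 (α=3/4) → [163/2, 1459/8, 1449/8]
+L3 (α=1/2) → [417/4, 2307/16, 1809/16]
+L4 (α=7/8) → [893/32, 20899/128, 4049/128]
+L6 (α=1/3) → [973/48, 30499/192, 15697/192]
+L7 (α=1/2) → [2173/96, 63139/384, 19153/384]
= [23, 164, 50]

at x=1,y=3 over L1,L2,L3,L4,L6,L7:
+L1 (α=1/5) → [93/5, 182/5, 154/5]
+L2 (α=1/7) → [1748/35, 1217/35, 1429/35]
+L3 (α=4/5) → [32828/175, 29497/175, 33489/175]
+L4 (α=1/2) → [45603/350, 49097/350, 57639/350]
+L6 (α=1/4) → [166559/1400, 187191/1400, 238717/1400]
+L7 (α=5/7) → [313559/4900, 981691/4900, 1026217/4900]
= [64, 200, 209]

at x=2,y=2 over L1,L2,L3,L4,L6:
L1 α=1: [76, 56, 164]
L2 α=5/7: [912/7, 432/7, 1378/7]
L3 α=0: [912/7, 432/7, 1378/7]
L4 α=5/8: [10401/56, 2389/14, 11519/56]
L6 α=5/8: [56123/448, 15567/112, 53877/448]
→ [125, 139, 120]


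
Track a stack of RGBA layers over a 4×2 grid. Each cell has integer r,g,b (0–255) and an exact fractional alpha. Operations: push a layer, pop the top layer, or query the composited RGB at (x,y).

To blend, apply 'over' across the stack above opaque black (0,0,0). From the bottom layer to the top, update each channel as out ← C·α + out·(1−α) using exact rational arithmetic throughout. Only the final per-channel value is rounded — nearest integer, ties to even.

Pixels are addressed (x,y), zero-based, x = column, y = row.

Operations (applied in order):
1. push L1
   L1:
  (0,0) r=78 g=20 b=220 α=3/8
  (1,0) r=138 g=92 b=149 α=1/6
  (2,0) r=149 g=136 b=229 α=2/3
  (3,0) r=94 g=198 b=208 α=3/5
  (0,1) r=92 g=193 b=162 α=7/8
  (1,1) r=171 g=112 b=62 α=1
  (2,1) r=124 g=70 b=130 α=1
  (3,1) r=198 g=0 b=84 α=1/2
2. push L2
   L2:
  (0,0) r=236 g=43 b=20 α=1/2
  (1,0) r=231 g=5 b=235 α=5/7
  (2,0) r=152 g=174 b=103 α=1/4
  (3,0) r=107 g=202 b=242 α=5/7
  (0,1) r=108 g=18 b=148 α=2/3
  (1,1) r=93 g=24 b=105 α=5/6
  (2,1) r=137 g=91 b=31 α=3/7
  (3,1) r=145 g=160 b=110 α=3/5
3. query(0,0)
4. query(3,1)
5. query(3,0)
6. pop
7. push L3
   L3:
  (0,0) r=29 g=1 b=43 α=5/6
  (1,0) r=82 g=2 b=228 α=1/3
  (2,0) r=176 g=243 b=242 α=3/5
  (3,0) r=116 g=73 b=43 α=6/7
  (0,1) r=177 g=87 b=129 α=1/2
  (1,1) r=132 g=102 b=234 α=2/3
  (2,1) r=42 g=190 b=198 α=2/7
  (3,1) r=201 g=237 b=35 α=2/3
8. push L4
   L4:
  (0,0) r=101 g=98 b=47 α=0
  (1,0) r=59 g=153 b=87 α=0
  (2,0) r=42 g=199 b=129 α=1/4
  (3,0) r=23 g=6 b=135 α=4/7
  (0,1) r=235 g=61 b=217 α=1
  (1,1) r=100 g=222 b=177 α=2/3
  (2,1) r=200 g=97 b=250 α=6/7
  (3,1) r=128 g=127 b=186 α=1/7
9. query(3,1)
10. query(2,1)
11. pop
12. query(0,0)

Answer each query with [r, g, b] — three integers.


at x=0,y=0 over L1,L2:
after L1 α=3/8: [117/4, 15/2, 165/2]
after L2 α=1/2: [1061/8, 101/4, 205/4]
rounded: [133, 25, 51]

(3,1) stack=L1,L2; from [0,0,0]:
+L1 (α=1/2) → [99, 0, 42]
+L2 (α=3/5) → [633/5, 96, 414/5]
rounded: [127, 96, 83]

at x=3,y=0 over L1,L2:
after L1 α=3/5: [282/5, 594/5, 624/5]
after L2 α=5/7: [3239/35, 6238/35, 7298/35]
→ [93, 178, 209]

query (3,1) [L1,L3,L4] — begin 0,0,0
L1 α=1/2: [99, 0, 42]
L3 α=2/3: [167, 158, 112/3]
L4 α=1/7: [1130/7, 1075/7, 410/7]
= [161, 154, 59]

query (2,1) [L1,L3,L4] — begin 0,0,0
L1 α=1: [124, 70, 130]
L3 α=2/7: [704/7, 730/7, 1046/7]
L4 α=6/7: [9104/49, 4804/49, 11546/49]
→ [186, 98, 236]

query (0,0) [L1,L3] — begin 0,0,0
+L1 (α=3/8) → [117/4, 15/2, 165/2]
+L3 (α=5/6) → [697/24, 25/12, 595/12]
rounded: [29, 2, 50]


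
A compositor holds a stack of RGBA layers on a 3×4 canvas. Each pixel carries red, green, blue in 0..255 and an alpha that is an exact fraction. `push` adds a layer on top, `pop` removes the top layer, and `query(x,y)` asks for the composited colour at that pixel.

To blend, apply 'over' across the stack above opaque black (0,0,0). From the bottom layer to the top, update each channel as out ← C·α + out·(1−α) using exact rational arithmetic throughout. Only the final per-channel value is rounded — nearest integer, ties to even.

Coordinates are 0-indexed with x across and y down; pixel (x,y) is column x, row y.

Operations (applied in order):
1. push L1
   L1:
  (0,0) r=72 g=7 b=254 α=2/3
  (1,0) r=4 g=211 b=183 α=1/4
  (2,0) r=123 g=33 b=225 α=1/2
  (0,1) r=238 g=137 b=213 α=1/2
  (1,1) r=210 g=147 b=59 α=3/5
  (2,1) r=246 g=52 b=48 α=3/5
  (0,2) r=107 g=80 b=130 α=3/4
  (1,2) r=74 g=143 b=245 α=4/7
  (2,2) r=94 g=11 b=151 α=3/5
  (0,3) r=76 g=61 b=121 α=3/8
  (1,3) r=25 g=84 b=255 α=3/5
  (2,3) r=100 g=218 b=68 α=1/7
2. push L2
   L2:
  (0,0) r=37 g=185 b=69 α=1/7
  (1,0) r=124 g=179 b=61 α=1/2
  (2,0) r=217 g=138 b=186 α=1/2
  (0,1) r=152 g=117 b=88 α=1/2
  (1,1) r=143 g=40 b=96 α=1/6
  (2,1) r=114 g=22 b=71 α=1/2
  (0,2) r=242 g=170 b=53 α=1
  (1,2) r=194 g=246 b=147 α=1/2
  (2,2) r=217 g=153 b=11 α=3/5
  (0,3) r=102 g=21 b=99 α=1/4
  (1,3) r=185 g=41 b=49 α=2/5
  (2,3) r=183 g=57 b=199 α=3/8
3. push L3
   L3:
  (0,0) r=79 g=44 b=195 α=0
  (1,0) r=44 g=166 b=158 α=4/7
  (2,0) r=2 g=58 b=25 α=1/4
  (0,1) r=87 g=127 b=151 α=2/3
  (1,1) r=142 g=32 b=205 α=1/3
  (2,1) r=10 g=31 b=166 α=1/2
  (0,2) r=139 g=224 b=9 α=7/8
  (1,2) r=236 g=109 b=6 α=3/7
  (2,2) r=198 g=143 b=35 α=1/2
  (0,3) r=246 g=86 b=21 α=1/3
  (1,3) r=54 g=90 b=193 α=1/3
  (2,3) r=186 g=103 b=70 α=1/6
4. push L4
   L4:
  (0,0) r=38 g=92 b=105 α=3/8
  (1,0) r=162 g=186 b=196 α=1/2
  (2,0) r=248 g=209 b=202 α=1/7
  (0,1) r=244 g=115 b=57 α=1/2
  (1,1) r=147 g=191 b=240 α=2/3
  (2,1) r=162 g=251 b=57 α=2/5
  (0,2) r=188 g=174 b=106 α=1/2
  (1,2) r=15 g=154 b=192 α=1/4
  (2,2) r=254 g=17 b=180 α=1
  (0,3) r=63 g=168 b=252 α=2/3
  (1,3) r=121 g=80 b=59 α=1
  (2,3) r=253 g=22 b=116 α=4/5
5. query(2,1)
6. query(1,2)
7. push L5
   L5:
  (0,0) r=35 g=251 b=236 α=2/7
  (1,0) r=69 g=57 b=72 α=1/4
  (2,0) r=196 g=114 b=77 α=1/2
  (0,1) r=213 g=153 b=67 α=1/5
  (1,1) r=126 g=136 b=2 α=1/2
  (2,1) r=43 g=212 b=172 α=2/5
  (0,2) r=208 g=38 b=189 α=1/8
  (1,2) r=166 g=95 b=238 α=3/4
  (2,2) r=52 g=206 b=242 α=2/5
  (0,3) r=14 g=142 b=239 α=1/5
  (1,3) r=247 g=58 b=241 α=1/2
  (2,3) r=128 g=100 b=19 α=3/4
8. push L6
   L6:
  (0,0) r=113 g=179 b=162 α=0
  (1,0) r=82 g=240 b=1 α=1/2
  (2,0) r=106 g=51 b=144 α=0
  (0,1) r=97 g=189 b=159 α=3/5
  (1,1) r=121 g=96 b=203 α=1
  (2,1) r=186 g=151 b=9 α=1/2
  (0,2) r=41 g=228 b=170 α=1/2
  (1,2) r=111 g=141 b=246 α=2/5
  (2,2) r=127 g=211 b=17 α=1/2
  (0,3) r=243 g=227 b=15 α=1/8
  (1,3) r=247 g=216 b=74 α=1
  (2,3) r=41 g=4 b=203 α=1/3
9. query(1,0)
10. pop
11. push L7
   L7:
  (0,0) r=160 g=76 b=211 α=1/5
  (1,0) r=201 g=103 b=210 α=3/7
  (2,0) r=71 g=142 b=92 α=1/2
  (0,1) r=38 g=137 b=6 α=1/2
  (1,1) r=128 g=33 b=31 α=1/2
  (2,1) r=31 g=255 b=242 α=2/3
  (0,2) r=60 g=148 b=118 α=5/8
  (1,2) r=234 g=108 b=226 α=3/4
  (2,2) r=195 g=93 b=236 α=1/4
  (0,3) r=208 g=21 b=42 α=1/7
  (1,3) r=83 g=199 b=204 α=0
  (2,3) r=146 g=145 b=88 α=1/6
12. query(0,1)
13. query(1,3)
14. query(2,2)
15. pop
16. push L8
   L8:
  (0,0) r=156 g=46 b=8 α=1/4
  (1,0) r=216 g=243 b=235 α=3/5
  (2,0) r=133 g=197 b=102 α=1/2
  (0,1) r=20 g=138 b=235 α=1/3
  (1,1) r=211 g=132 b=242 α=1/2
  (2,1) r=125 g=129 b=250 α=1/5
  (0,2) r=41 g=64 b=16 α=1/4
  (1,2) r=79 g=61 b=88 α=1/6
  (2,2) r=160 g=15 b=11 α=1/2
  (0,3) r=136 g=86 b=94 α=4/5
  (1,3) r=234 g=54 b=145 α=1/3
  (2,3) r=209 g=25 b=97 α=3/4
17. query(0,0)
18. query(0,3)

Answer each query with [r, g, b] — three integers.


at x=2,y=1 over L1,L2,L3,L4:
L1 α=3/5: [738/5, 156/5, 144/5]
L2 α=1/2: [654/5, 133/5, 499/10]
L3 α=1/2: [352/5, 144/5, 2159/20]
L4 α=2/5: [2676/25, 2942/25, 8757/100]
= [107, 118, 88]

query (1,2) [L1,L2,L3,L4] — begin 0,0,0
after L1 α=4/7: [296/7, 572/7, 140]
after L2 α=1/2: [827/7, 1147/7, 287/2]
after L3 α=3/7: [8264/49, 6877/49, 592/7]
after L4 α=1/4: [25527/196, 28177/196, 780/7]
rounded: [130, 144, 111]

(1,0) stack=L1,L2,L3,L4,L5,L6; from [0,0,0]:
after L1 α=1/4: [1, 211/4, 183/4]
after L2 α=1/2: [125/2, 927/8, 427/8]
after L3 α=4/7: [727/14, 8093/56, 6337/56]
after L4 α=1/2: [2995/28, 18509/112, 17313/112]
after L5 α=1/4: [10917/112, 61911/448, 60003/448]
after L6 α=1/2: [20101/224, 169431/896, 60451/896]
= [90, 189, 67]

(0,1) stack=L1,L2,L3,L4,L5,L7; from [0,0,0]:
after L1 α=1/2: [119, 137/2, 213/2]
after L2 α=1/2: [271/2, 371/4, 389/4]
after L3 α=2/3: [619/6, 1387/12, 1597/12]
after L4 α=1/2: [2083/12, 2767/24, 2281/24]
after L5 α=1/5: [2722/15, 737/6, 2683/30]
after L7 α=1/2: [1646/15, 1559/12, 2863/60]
→ [110, 130, 48]

at x=1,y=3 over L1,L2,L3,L4,L5,L7:
+L1 (α=3/5) → [15, 252/5, 153]
+L2 (α=2/5) → [83, 1166/25, 557/5]
+L3 (α=1/3) → [220/3, 4582/75, 693/5]
+L4 (α=1) → [121, 80, 59]
+L5 (α=1/2) → [184, 69, 150]
+L7 (α=0) → [184, 69, 150]
rounded: [184, 69, 150]

(2,2) stack=L1,L2,L3,L4,L5,L7; from [0,0,0]:
L1 α=3/5: [282/5, 33/5, 453/5]
L2 α=3/5: [3819/25, 2361/25, 1071/25]
L3 α=1/2: [8769/50, 2968/25, 973/25]
L4 α=1: [254, 17, 180]
L5 α=2/5: [866/5, 463/5, 1024/5]
L7 α=1/4: [3573/20, 927/10, 1063/5]
rounded: [179, 93, 213]

query (0,0) [L1,L2,L3,L4,L5,L8] — begin 0,0,0
L1 α=2/3: [48, 14/3, 508/3]
L2 α=1/7: [325/7, 213/7, 155]
L3 α=0: [325/7, 213/7, 155]
L4 α=3/8: [2423/56, 2997/56, 545/4]
L5 α=2/7: [16035/392, 43097/392, 659/4]
L8 α=1/4: [109257/1568, 147323/1568, 2009/16]
= [70, 94, 126]

(0,3) stack=L1,L2,L3,L4,L5,L8; from [0,0,0]:
L1 α=3/8: [57/2, 183/8, 363/8]
L2 α=1/4: [375/8, 717/32, 1881/32]
L3 α=1/3: [453/4, 2093/48, 739/16]
L4 α=2/3: [319/4, 18221/144, 8803/48]
L5 α=1/5: [333/5, 23333/180, 11671/60]
L8 α=4/5: [3053/25, 85253/900, 34231/300]
→ [122, 95, 114]


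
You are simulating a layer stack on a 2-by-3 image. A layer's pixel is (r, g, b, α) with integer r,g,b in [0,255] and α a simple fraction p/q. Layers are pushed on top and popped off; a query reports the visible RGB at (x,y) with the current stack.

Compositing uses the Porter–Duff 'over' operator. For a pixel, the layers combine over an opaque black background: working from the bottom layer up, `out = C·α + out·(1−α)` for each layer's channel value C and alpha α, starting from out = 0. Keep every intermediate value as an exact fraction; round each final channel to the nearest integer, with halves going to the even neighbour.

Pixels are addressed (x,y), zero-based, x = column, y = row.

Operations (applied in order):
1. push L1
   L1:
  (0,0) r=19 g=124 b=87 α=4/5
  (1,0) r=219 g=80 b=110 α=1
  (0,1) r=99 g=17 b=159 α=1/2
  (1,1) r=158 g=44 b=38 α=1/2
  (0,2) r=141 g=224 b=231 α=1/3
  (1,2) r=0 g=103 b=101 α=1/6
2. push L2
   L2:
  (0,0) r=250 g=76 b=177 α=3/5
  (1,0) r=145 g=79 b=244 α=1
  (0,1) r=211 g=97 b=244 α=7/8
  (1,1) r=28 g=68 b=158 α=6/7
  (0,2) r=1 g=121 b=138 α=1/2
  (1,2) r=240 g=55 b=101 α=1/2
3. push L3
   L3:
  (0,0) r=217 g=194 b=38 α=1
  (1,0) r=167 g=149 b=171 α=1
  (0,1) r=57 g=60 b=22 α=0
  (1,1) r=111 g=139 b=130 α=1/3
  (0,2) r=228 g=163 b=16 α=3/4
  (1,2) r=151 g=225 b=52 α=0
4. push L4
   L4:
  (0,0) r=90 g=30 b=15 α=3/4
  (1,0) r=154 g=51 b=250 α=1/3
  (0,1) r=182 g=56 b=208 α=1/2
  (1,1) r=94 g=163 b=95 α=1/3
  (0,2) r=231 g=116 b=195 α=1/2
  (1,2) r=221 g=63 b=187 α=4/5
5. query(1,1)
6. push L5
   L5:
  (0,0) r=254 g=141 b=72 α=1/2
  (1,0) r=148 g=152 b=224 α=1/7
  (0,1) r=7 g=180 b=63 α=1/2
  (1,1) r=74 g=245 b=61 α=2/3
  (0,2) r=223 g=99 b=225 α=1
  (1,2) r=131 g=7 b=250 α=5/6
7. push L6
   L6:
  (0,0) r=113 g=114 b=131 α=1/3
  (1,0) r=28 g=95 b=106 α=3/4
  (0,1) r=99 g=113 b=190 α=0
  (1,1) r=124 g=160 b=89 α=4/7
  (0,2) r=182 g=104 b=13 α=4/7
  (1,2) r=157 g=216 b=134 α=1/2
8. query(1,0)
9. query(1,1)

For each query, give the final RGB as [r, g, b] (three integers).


at x=1,y=1 over L1,L2,L3,L4:
L1 α=1/2: [79, 22, 19]
L2 α=6/7: [247/7, 430/7, 967/7]
L3 α=1/3: [1271/21, 611/7, 948/7]
L4 α=1/3: [4516/63, 2363/21, 2561/21]
rounded: [72, 113, 122]

(1,0) stack=L1,L2,L3,L4,L5,L6; from [0,0,0]:
L1 α=1: [219, 80, 110]
L2 α=1: [145, 79, 244]
L3 α=1: [167, 149, 171]
L4 α=1/3: [488/3, 349/3, 592/3]
L5 α=1/7: [1124/7, 850/7, 1408/7]
L6 α=3/4: [428/7, 2845/28, 1817/14]
= [61, 102, 130]

(1,1) stack=L1,L2,L3,L4,L5,L6; from [0,0,0]:
after L1 α=1/2: [79, 22, 19]
after L2 α=6/7: [247/7, 430/7, 967/7]
after L3 α=1/3: [1271/21, 611/7, 948/7]
after L4 α=1/3: [4516/63, 2363/21, 2561/21]
after L5 α=2/3: [13840/189, 12653/63, 5123/63]
after L6 α=4/7: [45088/441, 26093/147, 12599/147]
= [102, 178, 86]


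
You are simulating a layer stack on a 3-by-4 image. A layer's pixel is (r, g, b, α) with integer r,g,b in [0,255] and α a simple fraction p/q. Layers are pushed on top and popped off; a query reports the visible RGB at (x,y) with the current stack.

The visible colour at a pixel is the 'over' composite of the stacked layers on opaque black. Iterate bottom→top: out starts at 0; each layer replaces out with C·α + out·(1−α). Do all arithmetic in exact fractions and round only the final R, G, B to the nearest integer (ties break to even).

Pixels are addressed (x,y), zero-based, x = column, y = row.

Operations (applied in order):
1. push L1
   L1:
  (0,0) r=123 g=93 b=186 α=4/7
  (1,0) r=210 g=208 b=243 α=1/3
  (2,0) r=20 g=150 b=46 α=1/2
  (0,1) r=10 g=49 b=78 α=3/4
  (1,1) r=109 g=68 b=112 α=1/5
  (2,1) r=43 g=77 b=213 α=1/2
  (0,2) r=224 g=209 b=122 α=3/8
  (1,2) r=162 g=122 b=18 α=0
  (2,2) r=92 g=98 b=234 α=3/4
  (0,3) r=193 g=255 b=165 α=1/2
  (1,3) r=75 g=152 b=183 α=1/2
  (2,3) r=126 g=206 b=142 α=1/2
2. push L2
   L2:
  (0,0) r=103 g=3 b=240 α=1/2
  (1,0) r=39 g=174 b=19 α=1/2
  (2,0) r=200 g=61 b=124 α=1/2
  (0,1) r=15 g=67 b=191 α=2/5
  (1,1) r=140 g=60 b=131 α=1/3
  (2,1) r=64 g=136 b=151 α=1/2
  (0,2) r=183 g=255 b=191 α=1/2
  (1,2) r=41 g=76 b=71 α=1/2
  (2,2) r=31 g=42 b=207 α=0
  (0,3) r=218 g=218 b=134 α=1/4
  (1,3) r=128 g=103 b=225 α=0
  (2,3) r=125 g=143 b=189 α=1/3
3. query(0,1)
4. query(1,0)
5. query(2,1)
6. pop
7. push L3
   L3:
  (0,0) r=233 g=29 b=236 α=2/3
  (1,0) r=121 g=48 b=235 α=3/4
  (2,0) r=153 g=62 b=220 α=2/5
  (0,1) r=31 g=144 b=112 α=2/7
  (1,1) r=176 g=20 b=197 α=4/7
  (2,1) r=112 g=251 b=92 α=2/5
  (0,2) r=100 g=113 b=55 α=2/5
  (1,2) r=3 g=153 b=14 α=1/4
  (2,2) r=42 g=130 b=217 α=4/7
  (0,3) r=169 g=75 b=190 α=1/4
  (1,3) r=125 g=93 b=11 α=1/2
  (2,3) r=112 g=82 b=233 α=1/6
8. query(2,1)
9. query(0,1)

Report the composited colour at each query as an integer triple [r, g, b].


query (0,1) [L1,L2] — begin 0,0,0
+L1 (α=3/4) → [15/2, 147/4, 117/2]
+L2 (α=2/5) → [21/2, 977/20, 223/2]
rounded: [10, 49, 112]

(1,0) stack=L1,L2; from [0,0,0]:
L1 α=1/3: [70, 208/3, 81]
L2 α=1/2: [109/2, 365/3, 50]
rounded: [54, 122, 50]

query (2,1) [L1,L2] — begin 0,0,0
+L1 (α=1/2) → [43/2, 77/2, 213/2]
+L2 (α=1/2) → [171/4, 349/4, 515/4]
= [43, 87, 129]

at x=2,y=1 over L1,L3:
L1 α=1/2: [43/2, 77/2, 213/2]
L3 α=2/5: [577/10, 247/2, 1007/10]
rounded: [58, 124, 101]

query (0,1) [L1,L3] — begin 0,0,0
+L1 (α=3/4) → [15/2, 147/4, 117/2]
+L3 (α=2/7) → [199/14, 1887/28, 1033/14]
→ [14, 67, 74]


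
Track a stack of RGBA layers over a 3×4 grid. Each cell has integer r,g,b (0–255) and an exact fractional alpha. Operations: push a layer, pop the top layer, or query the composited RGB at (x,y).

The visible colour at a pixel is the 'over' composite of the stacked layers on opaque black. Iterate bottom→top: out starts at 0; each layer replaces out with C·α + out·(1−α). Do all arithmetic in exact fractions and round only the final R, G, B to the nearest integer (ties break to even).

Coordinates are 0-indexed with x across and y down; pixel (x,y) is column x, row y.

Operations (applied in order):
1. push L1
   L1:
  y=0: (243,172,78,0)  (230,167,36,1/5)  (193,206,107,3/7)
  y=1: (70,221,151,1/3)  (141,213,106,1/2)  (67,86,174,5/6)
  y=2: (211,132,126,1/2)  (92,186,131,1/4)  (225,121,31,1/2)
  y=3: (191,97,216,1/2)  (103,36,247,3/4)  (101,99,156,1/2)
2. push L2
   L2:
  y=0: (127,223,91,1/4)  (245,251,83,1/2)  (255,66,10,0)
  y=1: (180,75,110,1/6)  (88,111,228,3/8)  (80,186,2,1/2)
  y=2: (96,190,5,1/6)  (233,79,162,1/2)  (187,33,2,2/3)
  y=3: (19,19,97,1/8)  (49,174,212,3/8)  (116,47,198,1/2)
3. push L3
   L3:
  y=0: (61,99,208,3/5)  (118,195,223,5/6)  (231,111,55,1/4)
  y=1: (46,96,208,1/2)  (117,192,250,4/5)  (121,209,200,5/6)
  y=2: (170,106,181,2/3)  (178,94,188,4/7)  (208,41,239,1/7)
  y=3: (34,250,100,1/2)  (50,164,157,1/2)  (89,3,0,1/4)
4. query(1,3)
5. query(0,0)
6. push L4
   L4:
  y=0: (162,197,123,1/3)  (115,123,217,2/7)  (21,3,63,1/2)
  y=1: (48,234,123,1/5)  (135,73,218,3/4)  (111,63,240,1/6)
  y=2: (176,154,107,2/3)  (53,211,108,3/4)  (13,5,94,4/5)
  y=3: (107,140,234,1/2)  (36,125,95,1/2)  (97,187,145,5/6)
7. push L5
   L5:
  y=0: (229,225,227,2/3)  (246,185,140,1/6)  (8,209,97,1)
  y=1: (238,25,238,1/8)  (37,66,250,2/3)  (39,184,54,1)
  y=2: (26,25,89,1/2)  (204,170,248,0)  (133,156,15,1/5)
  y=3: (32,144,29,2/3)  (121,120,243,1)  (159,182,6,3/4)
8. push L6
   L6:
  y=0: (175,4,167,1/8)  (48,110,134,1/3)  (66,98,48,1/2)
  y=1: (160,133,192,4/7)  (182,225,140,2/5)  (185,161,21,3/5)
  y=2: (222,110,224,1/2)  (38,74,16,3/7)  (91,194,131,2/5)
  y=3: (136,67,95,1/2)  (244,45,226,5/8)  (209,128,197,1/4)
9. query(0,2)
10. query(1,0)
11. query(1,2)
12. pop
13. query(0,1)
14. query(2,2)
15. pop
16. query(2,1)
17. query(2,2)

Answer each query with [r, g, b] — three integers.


query (1,3) [L1,L2,L3] — begin 0,0,0
+L1 (α=3/4) → [309/4, 27, 741/4]
+L2 (α=3/8) → [2133/32, 657/8, 6249/32]
+L3 (α=1/2) → [3733/64, 1969/16, 11273/64]
→ [58, 123, 176]

at x=0,y=0 over L1,L2,L3:
after L1 α=0: [0, 0, 0]
after L2 α=1/4: [127/4, 223/4, 91/4]
after L3 α=3/5: [493/10, 817/10, 1339/10]
= [49, 82, 134]

query (0,2) [L1,L2,L3,L4,L5,L6] — begin 0,0,0
after L1 α=1/2: [211/2, 66, 63]
after L2 α=1/6: [1247/12, 260/3, 160/3]
after L3 α=2/3: [5327/36, 896/9, 1246/9]
after L4 α=2/3: [17999/108, 3668/27, 3172/27]
after L5 α=1/2: [20807/216, 4343/54, 5575/54]
after L6 α=1/2: [68759/432, 10283/108, 17671/108]
→ [159, 95, 164]

(1,0) stack=L1,L2,L3,L4,L5,L6; from [0,0,0]:
after L1 α=1/5: [46, 167/5, 36/5]
after L2 α=1/2: [291/2, 711/5, 451/10]
after L3 α=5/6: [1471/12, 931/5, 3867/20]
after L4 α=2/7: [1445/12, 1177/7, 5603/28]
after L5 α=1/6: [10177/72, 3590/21, 10645/56]
after L6 α=1/3: [11905/108, 9490/63, 4799/28]
rounded: [110, 151, 171]

query (1,2) [L1,L2,L3,L4,L5,L6] — begin 0,0,0
after L1 α=1/4: [23, 93/2, 131/4]
after L2 α=1/2: [128, 251/4, 779/8]
after L3 α=4/7: [1096/7, 2257/28, 8353/56]
after L4 α=3/4: [2209/28, 19981/112, 26497/224]
after L5 α=0: [2209/28, 19981/112, 26497/224]
after L6 α=3/7: [3007/49, 26197/196, 29185/392]
→ [61, 134, 74]

at x=0,y=1 over L1,L2,L3,L4,L5:
after L1 α=1/3: [70/3, 221/3, 151/3]
after L2 α=1/6: [445/9, 665/9, 1085/18]
after L3 α=1/2: [859/18, 1529/18, 4829/36]
after L4 α=1/5: [430/9, 5164/45, 5936/45]
after L5 α=1/8: [644/9, 37273/360, 26131/180]
→ [72, 104, 145]

(2,2) stack=L1,L2,L3,L4,L5; from [0,0,0]:
+L1 (α=1/2) → [225/2, 121/2, 31/2]
+L2 (α=2/3) → [973/6, 253/6, 13/2]
+L3 (α=1/7) → [1181/7, 42, 278/7]
+L4 (α=4/5) → [309/7, 62/5, 582/7]
+L5 (α=1/5) → [2167/35, 1028/25, 2433/35]
→ [62, 41, 70]

(2,1) stack=L1,L2,L3,L4; from [0,0,0]:
L1 α=5/6: [335/6, 215/3, 145]
L2 α=1/2: [815/12, 773/6, 147/2]
L3 α=5/6: [8075/72, 7043/36, 2147/12]
L4 α=1/6: [48367/432, 37483/216, 13615/72]
= [112, 174, 189]

at x=2,y=2 over L1,L2,L3,L4:
L1 α=1/2: [225/2, 121/2, 31/2]
L2 α=2/3: [973/6, 253/6, 13/2]
L3 α=1/7: [1181/7, 42, 278/7]
L4 α=4/5: [309/7, 62/5, 582/7]
→ [44, 12, 83]


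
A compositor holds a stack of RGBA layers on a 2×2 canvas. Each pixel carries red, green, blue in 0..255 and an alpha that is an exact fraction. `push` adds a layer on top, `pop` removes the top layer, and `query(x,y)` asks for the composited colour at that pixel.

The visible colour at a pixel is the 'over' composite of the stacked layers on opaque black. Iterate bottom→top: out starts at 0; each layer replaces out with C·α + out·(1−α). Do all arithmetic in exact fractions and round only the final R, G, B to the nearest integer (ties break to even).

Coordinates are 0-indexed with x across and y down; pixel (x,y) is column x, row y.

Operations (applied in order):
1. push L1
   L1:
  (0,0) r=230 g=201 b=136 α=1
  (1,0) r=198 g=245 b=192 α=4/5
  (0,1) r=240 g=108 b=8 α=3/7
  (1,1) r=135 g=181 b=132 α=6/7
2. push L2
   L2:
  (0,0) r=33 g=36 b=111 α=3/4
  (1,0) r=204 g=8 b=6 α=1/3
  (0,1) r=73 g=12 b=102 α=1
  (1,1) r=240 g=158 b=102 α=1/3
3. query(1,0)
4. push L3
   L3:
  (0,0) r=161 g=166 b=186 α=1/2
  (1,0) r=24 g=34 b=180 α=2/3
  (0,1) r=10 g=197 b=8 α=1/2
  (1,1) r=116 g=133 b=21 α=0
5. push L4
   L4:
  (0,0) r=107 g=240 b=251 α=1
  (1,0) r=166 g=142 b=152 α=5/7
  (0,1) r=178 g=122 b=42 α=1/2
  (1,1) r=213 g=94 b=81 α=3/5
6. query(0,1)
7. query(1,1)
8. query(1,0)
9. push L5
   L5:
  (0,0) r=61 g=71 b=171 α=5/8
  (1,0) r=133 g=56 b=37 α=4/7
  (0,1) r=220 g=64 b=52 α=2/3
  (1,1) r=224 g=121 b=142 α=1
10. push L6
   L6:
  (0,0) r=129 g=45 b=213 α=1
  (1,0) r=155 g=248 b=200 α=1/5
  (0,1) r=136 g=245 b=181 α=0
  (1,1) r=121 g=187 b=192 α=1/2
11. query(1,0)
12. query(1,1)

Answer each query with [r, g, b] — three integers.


query (1,0) [L1,L2] — begin 0,0,0
L1 α=4/5: [792/5, 196, 768/5]
L2 α=1/3: [868/5, 400/3, 522/5]
= [174, 133, 104]

(0,1) stack=L1,L2,L3,L4; from [0,0,0]:
+L1 (α=3/7) → [720/7, 324/7, 24/7]
+L2 (α=1) → [73, 12, 102]
+L3 (α=1/2) → [83/2, 209/2, 55]
+L4 (α=1/2) → [439/4, 453/4, 97/2]
→ [110, 113, 48]

query (1,1) [L1,L2,L3,L4] — begin 0,0,0
+L1 (α=6/7) → [810/7, 1086/7, 792/7]
+L2 (α=1/3) → [1100/7, 3278/21, 766/7]
+L3 (α=0) → [1100/7, 3278/21, 766/7]
+L4 (α=3/5) → [6673/35, 12478/105, 3233/35]
= [191, 119, 92]

at x=1,y=0 over L1,L2,L3,L4:
L1 α=4/5: [792/5, 196, 768/5]
L2 α=1/3: [868/5, 400/3, 522/5]
L3 α=2/3: [1108/15, 604/9, 774/5]
L4 α=5/7: [14666/105, 7598/63, 764/5]
rounded: [140, 121, 153]

(1,0) stack=L1,L2,L3,L4,L5,L6; from [0,0,0]:
L1 α=4/5: [792/5, 196, 768/5]
L2 α=1/3: [868/5, 400/3, 522/5]
L3 α=2/3: [1108/15, 604/9, 774/5]
L4 α=5/7: [14666/105, 7598/63, 764/5]
L5 α=4/7: [33286/245, 12302/147, 3032/35]
L6 α=1/5: [171119/1225, 85664/735, 19128/175]
= [140, 117, 109]

at x=1,y=1 over L1,L2,L3,L4,L5,L6:
+L1 (α=6/7) → [810/7, 1086/7, 792/7]
+L2 (α=1/3) → [1100/7, 3278/21, 766/7]
+L3 (α=0) → [1100/7, 3278/21, 766/7]
+L4 (α=3/5) → [6673/35, 12478/105, 3233/35]
+L5 (α=1) → [224, 121, 142]
+L6 (α=1/2) → [345/2, 154, 167]
rounded: [172, 154, 167]


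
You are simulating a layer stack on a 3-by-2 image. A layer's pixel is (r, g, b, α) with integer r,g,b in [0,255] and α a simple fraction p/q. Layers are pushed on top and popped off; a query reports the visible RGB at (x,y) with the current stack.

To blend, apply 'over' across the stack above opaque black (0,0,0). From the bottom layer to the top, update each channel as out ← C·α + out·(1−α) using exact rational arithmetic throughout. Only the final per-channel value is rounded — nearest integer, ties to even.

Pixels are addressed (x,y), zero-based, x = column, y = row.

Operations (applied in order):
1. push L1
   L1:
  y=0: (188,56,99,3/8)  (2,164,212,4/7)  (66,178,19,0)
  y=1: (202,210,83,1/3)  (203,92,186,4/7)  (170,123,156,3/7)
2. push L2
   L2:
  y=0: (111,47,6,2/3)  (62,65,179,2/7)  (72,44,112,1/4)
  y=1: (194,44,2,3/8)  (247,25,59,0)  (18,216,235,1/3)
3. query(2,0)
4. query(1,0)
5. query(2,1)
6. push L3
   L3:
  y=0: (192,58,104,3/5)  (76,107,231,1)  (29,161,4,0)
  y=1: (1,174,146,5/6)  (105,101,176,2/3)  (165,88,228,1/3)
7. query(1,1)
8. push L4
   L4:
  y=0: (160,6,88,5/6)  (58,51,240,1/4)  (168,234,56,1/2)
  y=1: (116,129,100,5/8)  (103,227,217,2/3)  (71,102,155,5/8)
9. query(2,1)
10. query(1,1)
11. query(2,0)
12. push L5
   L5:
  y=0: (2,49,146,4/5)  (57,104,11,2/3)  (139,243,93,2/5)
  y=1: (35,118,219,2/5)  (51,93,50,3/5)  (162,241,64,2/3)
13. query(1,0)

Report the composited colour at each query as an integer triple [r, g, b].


query (2,0) [L1,L2] — begin 0,0,0
L1 α=0: [0, 0, 0]
L2 α=1/4: [18, 11, 28]
rounded: [18, 11, 28]

(1,0) stack=L1,L2; from [0,0,0]:
L1 α=4/7: [8/7, 656/7, 848/7]
L2 α=2/7: [908/49, 4190/49, 6746/49]
rounded: [19, 86, 138]

at x=2,y=1 over L1,L2:
after L1 α=3/7: [510/7, 369/7, 468/7]
after L2 α=1/3: [382/7, 750/7, 2581/21]
= [55, 107, 123]

at x=1,y=1 over L1,L2,L3:
after L1 α=4/7: [116, 368/7, 744/7]
after L2 α=0: [116, 368/7, 744/7]
after L3 α=2/3: [326/3, 594/7, 3208/21]
= [109, 85, 153]

(2,1) stack=L1,L2,L3,L4; from [0,0,0]:
after L1 α=3/7: [510/7, 369/7, 468/7]
after L2 α=1/3: [382/7, 750/7, 2581/21]
after L3 α=1/3: [1919/21, 2116/21, 9950/63]
after L4 α=5/8: [1101/14, 2843/28, 26225/168]
= [79, 102, 156]

(1,1) stack=L1,L2,L3,L4; from [0,0,0]:
+L1 (α=4/7) → [116, 368/7, 744/7]
+L2 (α=0) → [116, 368/7, 744/7]
+L3 (α=2/3) → [326/3, 594/7, 3208/21]
+L4 (α=2/3) → [944/9, 3772/21, 12322/63]
rounded: [105, 180, 196]

query (2,0) [L1,L2,L3,L4] — begin 0,0,0
+L1 (α=0) → [0, 0, 0]
+L2 (α=1/4) → [18, 11, 28]
+L3 (α=0) → [18, 11, 28]
+L4 (α=1/2) → [93, 245/2, 42]
rounded: [93, 122, 42]

query (1,0) [L1,L2,L3,L4,L5] — begin 0,0,0
+L1 (α=4/7) → [8/7, 656/7, 848/7]
+L2 (α=2/7) → [908/49, 4190/49, 6746/49]
+L3 (α=1) → [76, 107, 231]
+L4 (α=1/4) → [143/2, 93, 933/4]
+L5 (α=2/3) → [371/6, 301/3, 1021/12]
= [62, 100, 85]


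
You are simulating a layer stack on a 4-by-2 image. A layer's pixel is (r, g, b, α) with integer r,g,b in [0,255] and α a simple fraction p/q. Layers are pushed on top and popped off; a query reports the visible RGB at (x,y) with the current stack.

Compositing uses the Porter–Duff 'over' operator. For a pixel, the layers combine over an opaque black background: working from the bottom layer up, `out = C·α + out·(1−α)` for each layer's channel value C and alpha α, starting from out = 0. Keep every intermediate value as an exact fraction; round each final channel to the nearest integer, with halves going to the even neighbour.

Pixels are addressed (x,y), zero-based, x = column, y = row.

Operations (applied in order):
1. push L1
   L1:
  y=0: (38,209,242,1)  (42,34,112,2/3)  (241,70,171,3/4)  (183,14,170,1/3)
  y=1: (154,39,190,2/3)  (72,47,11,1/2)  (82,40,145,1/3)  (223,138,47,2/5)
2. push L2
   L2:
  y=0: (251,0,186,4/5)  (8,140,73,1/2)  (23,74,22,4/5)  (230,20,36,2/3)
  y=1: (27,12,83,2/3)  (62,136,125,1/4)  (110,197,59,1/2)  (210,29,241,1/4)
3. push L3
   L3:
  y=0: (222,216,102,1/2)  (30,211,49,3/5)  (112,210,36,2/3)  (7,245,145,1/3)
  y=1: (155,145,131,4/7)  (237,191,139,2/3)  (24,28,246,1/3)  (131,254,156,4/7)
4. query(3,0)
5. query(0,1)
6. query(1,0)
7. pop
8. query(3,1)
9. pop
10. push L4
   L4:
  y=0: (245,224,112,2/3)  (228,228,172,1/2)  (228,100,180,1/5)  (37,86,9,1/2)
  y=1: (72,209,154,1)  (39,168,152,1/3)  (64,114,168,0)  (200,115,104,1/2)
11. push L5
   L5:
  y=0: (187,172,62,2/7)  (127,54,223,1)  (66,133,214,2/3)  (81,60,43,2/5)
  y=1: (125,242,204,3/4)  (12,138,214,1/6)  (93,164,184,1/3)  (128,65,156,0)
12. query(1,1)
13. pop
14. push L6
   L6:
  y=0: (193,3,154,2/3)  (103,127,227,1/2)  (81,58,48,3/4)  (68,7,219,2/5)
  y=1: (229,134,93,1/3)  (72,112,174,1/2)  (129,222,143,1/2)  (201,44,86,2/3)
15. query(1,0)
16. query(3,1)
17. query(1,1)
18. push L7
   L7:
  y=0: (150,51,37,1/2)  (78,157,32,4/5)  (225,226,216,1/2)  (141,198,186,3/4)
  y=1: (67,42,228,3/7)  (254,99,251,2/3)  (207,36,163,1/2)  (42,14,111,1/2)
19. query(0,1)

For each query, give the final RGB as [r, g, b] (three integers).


(3,0) stack=L1,L2,L3; from [0,0,0]:
+L1 (α=1/3) → [61, 14/3, 170/3]
+L2 (α=2/3) → [521/3, 134/9, 386/9]
+L3 (α=1/3) → [1063/9, 2473/27, 2077/27]
→ [118, 92, 77]

(0,1) stack=L1,L2,L3; from [0,0,0]:
+L1 (α=2/3) → [308/3, 26, 380/3]
+L2 (α=2/3) → [470/9, 50/3, 878/9]
+L3 (α=4/7) → [2330/21, 90, 350/3]
rounded: [111, 90, 117]

(1,0) stack=L1,L2,L3; from [0,0,0]:
L1 α=2/3: [28, 68/3, 224/3]
L2 α=1/2: [18, 244/3, 443/6]
L3 α=3/5: [126/5, 2387/15, 884/15]
rounded: [25, 159, 59]

(3,1) stack=L1,L2; from [0,0,0]:
after L1 α=2/5: [446/5, 276/5, 94/5]
after L2 α=1/4: [597/5, 973/20, 1487/20]
→ [119, 49, 74]

at x=1,y=1 over L1,L4,L5:
L1 α=1/2: [36, 47/2, 11/2]
L4 α=1/3: [37, 215/3, 163/3]
L5 α=1/6: [197/6, 1489/18, 1457/18]
→ [33, 83, 81]

(1,0) stack=L1,L4,L6; from [0,0,0]:
L1 α=2/3: [28, 68/3, 224/3]
L4 α=1/2: [128, 376/3, 370/3]
L6 α=1/2: [231/2, 757/6, 1051/6]
= [116, 126, 175]

at x=3,y=1 over L1,L4,L6:
+L1 (α=2/5) → [446/5, 276/5, 94/5]
+L4 (α=1/2) → [723/5, 851/10, 307/5]
+L6 (α=2/3) → [911/5, 577/10, 389/5]
rounded: [182, 58, 78]

query (1,1) [L1,L4,L6] — begin 0,0,0
after L1 α=1/2: [36, 47/2, 11/2]
after L4 α=1/3: [37, 215/3, 163/3]
after L6 α=1/2: [109/2, 551/6, 685/6]
→ [54, 92, 114]

(0,1) stack=L1,L4,L6,L7; from [0,0,0]:
after L1 α=2/3: [308/3, 26, 380/3]
after L4 α=1: [72, 209, 154]
after L6 α=1/3: [373/3, 184, 401/3]
after L7 α=3/7: [2095/21, 862/7, 3656/21]
= [100, 123, 174]
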